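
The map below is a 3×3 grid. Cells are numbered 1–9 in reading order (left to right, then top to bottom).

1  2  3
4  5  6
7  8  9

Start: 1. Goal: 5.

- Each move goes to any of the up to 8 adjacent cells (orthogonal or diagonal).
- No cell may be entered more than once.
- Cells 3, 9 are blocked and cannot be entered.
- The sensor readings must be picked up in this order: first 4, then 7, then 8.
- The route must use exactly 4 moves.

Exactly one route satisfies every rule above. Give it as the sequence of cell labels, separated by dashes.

The waypoints must appear in the order 4, 7, 8, with no cell reused.
Route from 1: down 2 to 7, right 1 to 8, up 1 to 5 — 4 moves in all.
Check: order respected (4 at step 1, 7 at step 2, 8 at step 3); 4 moves as required.

1 - 4 - 7 - 8 - 5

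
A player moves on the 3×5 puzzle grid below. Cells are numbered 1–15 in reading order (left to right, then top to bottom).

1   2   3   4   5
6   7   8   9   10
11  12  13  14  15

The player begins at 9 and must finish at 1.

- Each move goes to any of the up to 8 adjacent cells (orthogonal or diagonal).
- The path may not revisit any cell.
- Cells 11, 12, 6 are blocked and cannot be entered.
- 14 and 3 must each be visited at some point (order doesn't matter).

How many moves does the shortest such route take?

Any route passes through 14 and 3 in some order between 9 and 1. Summing Chebyshev distances along each leg and taking the cheapest ordering (9 → 14 → 3 → 1) gives a lower bound of 1 + 2 + 2 = 5 moves.
A route of 5 moves achieves this: 9 → 14 → 8 → 3 → 2 → 1.
Since 5 matches the lower bound, it is optimal.

5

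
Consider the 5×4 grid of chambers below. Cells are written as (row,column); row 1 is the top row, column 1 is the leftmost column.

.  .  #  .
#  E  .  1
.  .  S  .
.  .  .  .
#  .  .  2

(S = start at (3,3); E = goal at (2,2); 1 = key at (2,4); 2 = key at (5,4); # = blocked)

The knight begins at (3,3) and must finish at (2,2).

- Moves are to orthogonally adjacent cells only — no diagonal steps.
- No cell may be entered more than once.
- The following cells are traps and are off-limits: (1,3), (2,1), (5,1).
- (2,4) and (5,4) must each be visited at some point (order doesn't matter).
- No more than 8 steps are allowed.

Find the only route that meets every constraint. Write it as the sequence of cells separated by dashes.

Any route must reach (2,4) and (5,4) and still end at (2,2) within 8 moves, so the order of the required stops is forced.
Route from (3,3): 2× down (reaching (5,3)), right to (5,4), 3× up (reaching (2,4)), 2× left (reaching (2,2)) — 8 moves in all.
Check: all required cells visited; 8 ≤ 8 moves.

(3,3) - (4,3) - (5,3) - (5,4) - (4,4) - (3,4) - (2,4) - (2,3) - (2,2)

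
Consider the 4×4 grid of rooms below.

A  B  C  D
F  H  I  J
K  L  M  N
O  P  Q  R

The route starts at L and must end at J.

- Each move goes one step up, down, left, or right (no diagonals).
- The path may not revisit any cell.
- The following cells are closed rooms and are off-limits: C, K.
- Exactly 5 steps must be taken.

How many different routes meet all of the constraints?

5

Need simple routes of exactly 5 moves from L to J (Manhattan distance 3, so 1 moves are spent on a detour and 1 undoing it).
Enumerating: L H I M N J | L P Q M I J | L P Q M N J | L P Q R N J | L M Q R N J.
That gives 5 routes.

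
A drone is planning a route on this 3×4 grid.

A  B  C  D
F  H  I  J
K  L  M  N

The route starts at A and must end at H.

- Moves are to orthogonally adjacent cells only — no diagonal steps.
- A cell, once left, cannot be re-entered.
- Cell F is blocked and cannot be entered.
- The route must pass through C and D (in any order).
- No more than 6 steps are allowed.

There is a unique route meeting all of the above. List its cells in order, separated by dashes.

Any route must reach C and D and still end at H within 6 moves, so the order of the required stops is forced.
Route from A: right 3 to D, down 1 to J, left 2 to H — 6 moves in all.
Check: all required cells visited; 6 ≤ 6 moves.

A - B - C - D - J - I - H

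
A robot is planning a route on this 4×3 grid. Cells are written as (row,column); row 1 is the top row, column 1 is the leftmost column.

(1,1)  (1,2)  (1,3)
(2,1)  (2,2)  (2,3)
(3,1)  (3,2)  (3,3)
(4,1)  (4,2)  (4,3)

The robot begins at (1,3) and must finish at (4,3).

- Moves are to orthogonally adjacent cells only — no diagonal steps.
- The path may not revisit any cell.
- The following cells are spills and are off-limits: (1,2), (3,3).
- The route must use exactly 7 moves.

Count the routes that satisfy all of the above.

Need simple routes of exactly 7 moves from (1,3) to (4,3) (Manhattan distance 3, so 2 moves are spent on a detour and 2 undoing it).
Enumerating: (1,3) (2,3) (2,2) (3,2) (3,1) (4,1) (4,2) (4,3) | (1,3) (2,3) (2,2) (2,1) (3,1) (4,1) (4,2) (4,3) | (1,3) (2,3) (2,2) (2,1) (3,1) (3,2) (4,2) (4,3).
That gives 3 routes.

3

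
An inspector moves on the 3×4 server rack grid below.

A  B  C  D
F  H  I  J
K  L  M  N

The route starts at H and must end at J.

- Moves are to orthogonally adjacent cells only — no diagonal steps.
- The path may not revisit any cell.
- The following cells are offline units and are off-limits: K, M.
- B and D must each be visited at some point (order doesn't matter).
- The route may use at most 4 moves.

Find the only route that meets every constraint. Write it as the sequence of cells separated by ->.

H -> B -> C -> D -> J

The budget equals the shortest possible length, so every move has to be on a shortest route through the required cells.
Route from H: up 1 to B, right 2 to D, down 1 to J — 4 moves in all.
Check: all required cells visited; 4 ≤ 4 moves.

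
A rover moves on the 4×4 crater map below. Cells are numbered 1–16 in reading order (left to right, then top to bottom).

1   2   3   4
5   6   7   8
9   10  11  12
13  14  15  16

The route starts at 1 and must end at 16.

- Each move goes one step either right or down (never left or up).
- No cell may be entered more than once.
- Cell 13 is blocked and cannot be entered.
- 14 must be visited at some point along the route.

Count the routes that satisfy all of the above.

3

A right/down-only route from 1 to 16 makes exactly 3 down-moves and 3 right-moves in some order.
With no other constraints that would be C(6,3) = 20 routes.
Split at 14 and multiply the segment counts (each segment already excludes blocked cells): 1→14: 3; 14→16: 1; product = 3.
That gives 3 routes.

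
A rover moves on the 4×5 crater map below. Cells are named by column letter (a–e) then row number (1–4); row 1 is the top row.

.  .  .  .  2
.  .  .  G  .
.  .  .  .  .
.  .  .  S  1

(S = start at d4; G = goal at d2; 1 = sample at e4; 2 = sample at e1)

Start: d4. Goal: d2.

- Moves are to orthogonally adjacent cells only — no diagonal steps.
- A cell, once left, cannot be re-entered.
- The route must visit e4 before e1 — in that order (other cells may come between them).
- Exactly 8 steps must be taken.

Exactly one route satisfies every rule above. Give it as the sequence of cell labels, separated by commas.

The waypoints must appear in the order e4, e1, with no cell reused.
Route from d4: right 1 to e4, up 3 to e1, left 2 to c1, down 1 to c2, right 1 to d2 — 8 moves in all.
Check: order respected (1 at step 1, 2 at step 4); 8 moves as required.

d4, e4, e3, e2, e1, d1, c1, c2, d2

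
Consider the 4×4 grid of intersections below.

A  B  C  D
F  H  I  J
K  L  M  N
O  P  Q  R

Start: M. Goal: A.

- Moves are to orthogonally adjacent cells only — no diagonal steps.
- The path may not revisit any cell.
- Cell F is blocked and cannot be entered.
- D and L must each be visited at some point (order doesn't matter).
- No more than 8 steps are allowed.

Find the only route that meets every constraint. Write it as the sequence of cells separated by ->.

M -> L -> H -> I -> J -> D -> C -> B -> A

Any route must reach D and L and still end at A within 8 moves, so the order of the required stops is forced.
Route from M: left 1 to L, up 1 to H, right 2 to J, up 1 to D, left 3 to A — 8 moves in all.
Check: all required cells visited; 8 ≤ 8 moves.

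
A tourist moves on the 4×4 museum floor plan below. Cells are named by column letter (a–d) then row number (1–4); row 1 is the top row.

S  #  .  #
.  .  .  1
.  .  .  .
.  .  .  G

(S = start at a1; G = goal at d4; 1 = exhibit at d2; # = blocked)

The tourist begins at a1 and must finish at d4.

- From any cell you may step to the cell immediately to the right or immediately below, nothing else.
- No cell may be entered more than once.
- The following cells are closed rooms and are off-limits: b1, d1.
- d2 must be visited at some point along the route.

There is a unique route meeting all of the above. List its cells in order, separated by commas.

Moves only go right or down, so the column and row indices never decrease.
Route from a1: down to a2, 3× right (reaching d2), 2× down (reaching d4) — 6 moves in all.
Check: all required cells visited.

a1, a2, b2, c2, d2, d3, d4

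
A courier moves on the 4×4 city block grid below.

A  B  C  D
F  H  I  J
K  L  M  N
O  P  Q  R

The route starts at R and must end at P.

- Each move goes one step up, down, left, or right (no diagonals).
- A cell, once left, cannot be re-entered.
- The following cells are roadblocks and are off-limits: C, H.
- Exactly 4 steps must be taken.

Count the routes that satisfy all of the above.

Need simple routes of exactly 4 moves from R to P (Manhattan distance 2, so 1 moves are spent on a detour and 1 undoing it).
Enumerating: R N M Q P | R N M L P | R Q M L P.
That gives 3 routes.

3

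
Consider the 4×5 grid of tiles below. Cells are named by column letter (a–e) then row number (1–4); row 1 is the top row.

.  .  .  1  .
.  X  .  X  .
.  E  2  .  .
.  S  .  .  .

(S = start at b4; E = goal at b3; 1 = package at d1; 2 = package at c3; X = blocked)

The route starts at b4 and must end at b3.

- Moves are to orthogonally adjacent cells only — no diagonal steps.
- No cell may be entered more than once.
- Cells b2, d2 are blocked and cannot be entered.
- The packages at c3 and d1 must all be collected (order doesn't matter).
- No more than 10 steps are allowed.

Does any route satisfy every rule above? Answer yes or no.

Exhausting the options from b4, every branch either dead-ends against blocked cells, would have to re-enter a cell already used, runs past the 10-move limit, or reaches the goal with a constraint still unmet.

no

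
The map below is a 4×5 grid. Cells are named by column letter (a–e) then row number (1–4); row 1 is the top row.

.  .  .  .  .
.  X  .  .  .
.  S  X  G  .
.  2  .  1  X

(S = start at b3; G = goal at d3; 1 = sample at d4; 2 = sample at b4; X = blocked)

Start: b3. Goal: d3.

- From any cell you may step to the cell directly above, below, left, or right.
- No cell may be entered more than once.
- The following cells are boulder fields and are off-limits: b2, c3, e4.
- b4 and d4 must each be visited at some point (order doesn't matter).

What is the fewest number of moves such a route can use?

Any route passes through b4 and d4 in some order between b3 and d3. Summing Manhattan distances along each leg and taking the cheapest ordering (b3 → b4 → d4 → d3) gives a lower bound of 1 + 2 + 1 = 4 moves.
A route of 4 moves achieves this: b3 → b4 → c4 → d4 → d3.
Since 4 matches the lower bound, it is optimal.

4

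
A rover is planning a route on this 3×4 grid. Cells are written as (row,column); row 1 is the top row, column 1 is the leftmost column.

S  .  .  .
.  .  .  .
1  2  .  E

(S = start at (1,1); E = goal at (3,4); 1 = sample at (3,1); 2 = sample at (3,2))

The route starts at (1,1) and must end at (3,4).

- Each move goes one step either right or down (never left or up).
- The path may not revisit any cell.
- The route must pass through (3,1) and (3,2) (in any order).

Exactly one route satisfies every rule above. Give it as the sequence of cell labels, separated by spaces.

Moves only go right or down, so the column and row indices never decrease.
Route from (1,1): down 2 to (3,1), right 3 to (3,4) — 5 moves in all.
Check: all required cells visited.

(1,1) (2,1) (3,1) (3,2) (3,3) (3,4)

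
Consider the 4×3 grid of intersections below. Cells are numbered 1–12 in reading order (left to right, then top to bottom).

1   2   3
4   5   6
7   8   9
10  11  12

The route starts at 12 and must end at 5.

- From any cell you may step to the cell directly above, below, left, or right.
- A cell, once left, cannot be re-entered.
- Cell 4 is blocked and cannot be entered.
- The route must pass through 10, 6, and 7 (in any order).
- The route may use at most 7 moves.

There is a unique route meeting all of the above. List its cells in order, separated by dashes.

The 7-move cap with required stops at 10, 6, 7 leaves no slack for detours.
Route from 12: 2× left (reaching 10), up to 7, 2× right (reaching 9), up to 6, left to 5 — 7 moves in all.
Check: all required cells visited; 7 ≤ 7 moves.

12 - 11 - 10 - 7 - 8 - 9 - 6 - 5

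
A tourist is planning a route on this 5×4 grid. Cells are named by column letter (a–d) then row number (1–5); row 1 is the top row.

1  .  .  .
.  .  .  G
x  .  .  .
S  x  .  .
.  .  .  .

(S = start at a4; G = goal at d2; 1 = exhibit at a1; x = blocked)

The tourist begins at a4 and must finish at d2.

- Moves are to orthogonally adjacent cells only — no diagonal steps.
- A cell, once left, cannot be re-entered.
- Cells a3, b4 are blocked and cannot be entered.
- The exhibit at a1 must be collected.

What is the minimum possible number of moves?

Any route passes through a1 somewhere between a4 and d2. Summing Manhattan distances along the two legs (a4 → a1 → d2) gives a lower bound of 3 + 4 = 7 moves.
That bound ignores the blocked cells. Measuring each leg by the fewest moves that actually steer around them (a4→a1: 9; a1→d2: 4) raises the lower bound to 13.
A route of 13 moves exists: a4 → a5 → b5 → c5 → c4 → c3 → c2 → b2 → a2 → a1 → b1 → c1 → d1 → d2.
Since 13 matches that lower bound, it is optimal.

13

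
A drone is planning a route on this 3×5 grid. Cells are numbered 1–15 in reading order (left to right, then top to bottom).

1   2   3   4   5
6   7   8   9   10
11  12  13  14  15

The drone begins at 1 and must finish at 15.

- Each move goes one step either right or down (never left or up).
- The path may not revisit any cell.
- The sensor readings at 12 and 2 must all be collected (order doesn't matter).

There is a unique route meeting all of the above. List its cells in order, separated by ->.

Moves only go right or down, so the column and row indices never decrease.
Route from 1: right to 2, 2× down (reaching 12), 3× right (reaching 15) — 6 moves in all.
Check: all required cells visited.

1 -> 2 -> 7 -> 12 -> 13 -> 14 -> 15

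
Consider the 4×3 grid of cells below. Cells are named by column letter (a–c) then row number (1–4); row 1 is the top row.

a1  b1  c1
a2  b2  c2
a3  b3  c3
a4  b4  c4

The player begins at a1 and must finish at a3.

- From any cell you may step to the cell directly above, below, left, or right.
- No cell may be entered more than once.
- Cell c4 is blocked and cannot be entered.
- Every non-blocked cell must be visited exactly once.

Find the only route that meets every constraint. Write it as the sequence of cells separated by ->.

a1 -> a2 -> b2 -> b1 -> c1 -> c2 -> c3 -> b3 -> b4 -> a4 -> a3

Need to visit all 11 open cells exactly once, starting at a1 and ending at a3.
Cell b4 has only two open neighbours (b3 and a4), so the path must pass straight through it: one of those is the cell it's entered from and the other is where it exits.
Route from a1: down 1 to a2, right 1 to b2, up 1 to b1, right 1 to c1, down 2 to c3, left 1 to b3, down 1 to b4, left 1 to a4, up 1 to a3 — 10 moves in all.
Check: all 11 open cells covered.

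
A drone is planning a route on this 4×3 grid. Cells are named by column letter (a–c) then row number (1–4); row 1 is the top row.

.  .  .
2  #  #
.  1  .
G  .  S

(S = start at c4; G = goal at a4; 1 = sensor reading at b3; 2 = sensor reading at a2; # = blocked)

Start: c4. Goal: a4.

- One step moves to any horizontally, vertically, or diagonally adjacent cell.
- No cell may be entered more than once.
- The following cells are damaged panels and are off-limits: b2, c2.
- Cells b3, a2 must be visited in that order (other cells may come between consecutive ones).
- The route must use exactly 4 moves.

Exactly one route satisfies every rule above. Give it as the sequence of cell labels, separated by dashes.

The waypoints must appear in the order b3, a2, with no cell reused.
Route from c4: 2× up-left (reaching a2), 2× down (reaching a4) — 4 moves in all.
Check: order respected (1 at step 1, 2 at step 2); 4 moves as required.

c4 - b3 - a2 - a3 - a4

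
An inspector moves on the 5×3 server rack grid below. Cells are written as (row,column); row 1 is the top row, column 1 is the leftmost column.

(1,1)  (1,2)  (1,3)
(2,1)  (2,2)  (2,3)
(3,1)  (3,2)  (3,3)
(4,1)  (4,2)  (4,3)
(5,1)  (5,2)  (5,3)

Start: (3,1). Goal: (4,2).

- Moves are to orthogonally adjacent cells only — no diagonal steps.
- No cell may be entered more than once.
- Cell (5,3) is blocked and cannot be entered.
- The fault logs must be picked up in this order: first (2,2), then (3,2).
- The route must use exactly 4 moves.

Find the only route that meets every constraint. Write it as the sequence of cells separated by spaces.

(3,1) (2,1) (2,2) (3,2) (4,2)

The waypoints must appear in the order (2,2), (3,2), with no cell reused.
Route from (3,1): up 1 to (2,1), right 1 to (2,2), down 2 to (4,2) — 4 moves in all.
Check: order respected ((2,2) at step 2, (3,2) at step 3); 4 moves as required.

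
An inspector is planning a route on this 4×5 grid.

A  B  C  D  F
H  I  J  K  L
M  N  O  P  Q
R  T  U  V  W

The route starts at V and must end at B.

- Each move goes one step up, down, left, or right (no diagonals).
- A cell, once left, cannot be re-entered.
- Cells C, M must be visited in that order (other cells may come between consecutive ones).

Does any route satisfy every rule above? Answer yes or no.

yes

One route that works: V → P → K → D → C → J → O → N → M → H → A → B.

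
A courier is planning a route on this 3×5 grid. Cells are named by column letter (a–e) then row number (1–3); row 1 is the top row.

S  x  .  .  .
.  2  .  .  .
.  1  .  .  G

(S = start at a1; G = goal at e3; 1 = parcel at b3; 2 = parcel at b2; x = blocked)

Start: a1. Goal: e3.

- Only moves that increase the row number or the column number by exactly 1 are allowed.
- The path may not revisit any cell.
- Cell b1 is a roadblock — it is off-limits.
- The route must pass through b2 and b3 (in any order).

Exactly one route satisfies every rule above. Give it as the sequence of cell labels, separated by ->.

Moves only go right or down, so the column and row indices never decrease.
Route from a1: down 1 to a2, right 1 to b2, down 1 to b3, right 3 to e3 — 6 moves in all.
Check: all required cells visited.

a1 -> a2 -> b2 -> b3 -> c3 -> d3 -> e3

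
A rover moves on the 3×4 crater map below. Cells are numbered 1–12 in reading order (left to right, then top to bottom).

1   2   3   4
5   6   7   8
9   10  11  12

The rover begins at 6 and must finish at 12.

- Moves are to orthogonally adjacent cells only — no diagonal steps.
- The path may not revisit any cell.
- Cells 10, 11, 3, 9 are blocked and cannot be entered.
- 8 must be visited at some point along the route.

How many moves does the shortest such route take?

3

Any route passes through 8 somewhere between 6 and 12. Summing Manhattan distances along the two legs (6 → 8 → 12) gives a lower bound of 2 + 1 = 3 moves.
A route of 3 moves achieves this: 6 → 7 → 8 → 12.
Since 3 matches the lower bound, it is optimal.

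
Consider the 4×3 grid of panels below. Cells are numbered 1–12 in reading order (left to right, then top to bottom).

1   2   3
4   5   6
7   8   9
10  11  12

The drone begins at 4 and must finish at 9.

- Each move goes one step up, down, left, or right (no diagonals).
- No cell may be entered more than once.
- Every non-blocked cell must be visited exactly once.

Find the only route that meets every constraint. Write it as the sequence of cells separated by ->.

Need to visit all 12 open cells exactly once, starting at 4 and ending at 9.
Route from 4: up 1 to 1, right 2 to 3, down 1 to 6, left 1 to 5, down 1 to 8, left 1 to 7, down 1 to 10, right 2 to 12, up 1 to 9 — 11 moves in all.
Check: all 12 open cells covered.

4 -> 1 -> 2 -> 3 -> 6 -> 5 -> 8 -> 7 -> 10 -> 11 -> 12 -> 9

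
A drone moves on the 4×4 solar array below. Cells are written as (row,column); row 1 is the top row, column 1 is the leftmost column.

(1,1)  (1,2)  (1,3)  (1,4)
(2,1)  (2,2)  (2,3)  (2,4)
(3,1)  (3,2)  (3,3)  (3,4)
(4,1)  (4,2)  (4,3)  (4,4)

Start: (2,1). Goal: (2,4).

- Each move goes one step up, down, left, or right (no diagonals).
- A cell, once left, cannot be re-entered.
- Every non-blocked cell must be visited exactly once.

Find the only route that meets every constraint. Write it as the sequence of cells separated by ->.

(2,1) -> (1,1) -> (1,2) -> (2,2) -> (3,2) -> (3,1) -> (4,1) -> (4,2) -> (4,3) -> (4,4) -> (3,4) -> (3,3) -> (2,3) -> (1,3) -> (1,4) -> (2,4)

Need to visit all 16 open cells exactly once, starting at (2,1) and ending at (2,4).
Cell (1,4) has only two open neighbours ((2,4) and (1,3)), so the path must pass straight through it: one of those is the cell it's entered from and the other is where it exits.
Route from (2,1): up 1 to (1,1), right 1 to (1,2), down 2 to (3,2), left 1 to (3,1), down 1 to (4,1), right 3 to (4,4), up 1 to (3,4), left 1 to (3,3), up 2 to (1,3), right 1 to (1,4), down 1 to (2,4) — 15 moves in all.
Check: all 16 open cells covered.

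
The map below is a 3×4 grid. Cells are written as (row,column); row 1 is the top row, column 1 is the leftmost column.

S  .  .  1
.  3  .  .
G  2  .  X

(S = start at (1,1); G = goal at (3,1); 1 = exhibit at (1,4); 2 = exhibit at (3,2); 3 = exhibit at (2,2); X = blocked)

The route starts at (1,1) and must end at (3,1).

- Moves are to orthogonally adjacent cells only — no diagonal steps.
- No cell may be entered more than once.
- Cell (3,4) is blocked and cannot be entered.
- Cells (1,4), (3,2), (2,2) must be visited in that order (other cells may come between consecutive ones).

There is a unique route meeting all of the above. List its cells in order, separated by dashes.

The waypoints must appear in the order (1,4), (3,2), (2,2), with no cell reused.
Route from (1,1): 3× right (reaching (1,4)), down to (2,4), left to (2,3), down to (3,3), left to (3,2), up to (2,2), left to (2,1), down to (3,1) — 10 moves in all.
Check: order respected (1 at step 3, 2 at step 7, 3 at step 8).

(1,1) - (1,2) - (1,3) - (1,4) - (2,4) - (2,3) - (3,3) - (3,2) - (2,2) - (2,1) - (3,1)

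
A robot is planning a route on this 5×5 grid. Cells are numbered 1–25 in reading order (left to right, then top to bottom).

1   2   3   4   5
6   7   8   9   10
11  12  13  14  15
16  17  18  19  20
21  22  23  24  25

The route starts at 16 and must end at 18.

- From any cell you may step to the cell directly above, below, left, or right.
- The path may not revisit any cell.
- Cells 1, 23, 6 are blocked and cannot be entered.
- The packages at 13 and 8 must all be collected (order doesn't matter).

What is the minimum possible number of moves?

6

Any route passes through 13 and 8 in some order between 16 and 18. Summing Manhattan distances along each leg and taking the cheapest ordering (16 → 13 → 8 → 18) gives a lower bound of 3 + 1 + 2 = 6 moves.
A route of 6 moves achieves this: 16 → 11 → 12 → 7 → 8 → 13 → 18.
Since 6 matches the lower bound, it is optimal.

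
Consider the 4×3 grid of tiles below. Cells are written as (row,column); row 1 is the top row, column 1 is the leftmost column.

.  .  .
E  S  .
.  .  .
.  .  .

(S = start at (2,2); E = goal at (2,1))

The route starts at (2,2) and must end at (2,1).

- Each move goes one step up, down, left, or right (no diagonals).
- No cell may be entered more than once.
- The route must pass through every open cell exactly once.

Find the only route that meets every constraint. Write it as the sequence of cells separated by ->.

Need to visit all 12 open cells exactly once, starting at (2,2) and ending at (2,1).
Cell (1,1) has only two open neighbours ((2,1) and (1,2)), so the path must pass straight through it: one of those is the cell it's entered from and the other is where it exits.
Route from (2,2): down 1 to (3,2), left 1 to (3,1), down 1 to (4,1), right 2 to (4,3), up 3 to (1,3), left 2 to (1,1), down 1 to (2,1) — 11 moves in all.
Check: all 12 open cells covered.

(2,2) -> (3,2) -> (3,1) -> (4,1) -> (4,2) -> (4,3) -> (3,3) -> (2,3) -> (1,3) -> (1,2) -> (1,1) -> (2,1)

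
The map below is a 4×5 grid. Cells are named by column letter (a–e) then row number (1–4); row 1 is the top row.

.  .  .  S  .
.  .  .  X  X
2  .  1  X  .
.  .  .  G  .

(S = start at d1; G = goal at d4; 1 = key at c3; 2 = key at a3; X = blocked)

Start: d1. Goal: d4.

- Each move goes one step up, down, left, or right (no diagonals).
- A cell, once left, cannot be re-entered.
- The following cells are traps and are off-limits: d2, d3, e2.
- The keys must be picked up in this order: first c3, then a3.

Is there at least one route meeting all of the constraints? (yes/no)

One route that works: d1 → c1 → c2 → c3 → b3 → a3 → a4 → b4 → c4 → d4.

yes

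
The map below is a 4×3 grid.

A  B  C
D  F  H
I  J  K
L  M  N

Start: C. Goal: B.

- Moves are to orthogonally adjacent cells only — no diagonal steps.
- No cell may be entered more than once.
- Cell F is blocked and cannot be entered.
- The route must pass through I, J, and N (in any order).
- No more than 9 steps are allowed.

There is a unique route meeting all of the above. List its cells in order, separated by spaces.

C H K N M J I D A B

The budget equals the shortest possible length, so every move has to be on a shortest route through the required cells.
Route from C: down 3 to N, left 1 to M, up 1 to J, left 1 to I, up 2 to A, right 1 to B — 9 moves in all.
Check: all required cells visited; 9 ≤ 9 moves.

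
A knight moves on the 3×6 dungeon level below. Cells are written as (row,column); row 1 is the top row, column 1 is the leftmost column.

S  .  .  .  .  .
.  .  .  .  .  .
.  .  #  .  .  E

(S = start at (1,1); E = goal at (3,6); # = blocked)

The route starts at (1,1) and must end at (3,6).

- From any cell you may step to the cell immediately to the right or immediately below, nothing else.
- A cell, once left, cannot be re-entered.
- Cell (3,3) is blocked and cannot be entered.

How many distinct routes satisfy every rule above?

15

A right/down-only route from (1,1) to (3,6) makes exactly 2 down-moves and 5 right-moves in some order.
With no other constraints that would be C(7,2) = 21 routes.
Subtract routes through each blocked cell (inclusion–exclusion for overlaps): − through (3,3): 6 → 15.
That gives 15 routes.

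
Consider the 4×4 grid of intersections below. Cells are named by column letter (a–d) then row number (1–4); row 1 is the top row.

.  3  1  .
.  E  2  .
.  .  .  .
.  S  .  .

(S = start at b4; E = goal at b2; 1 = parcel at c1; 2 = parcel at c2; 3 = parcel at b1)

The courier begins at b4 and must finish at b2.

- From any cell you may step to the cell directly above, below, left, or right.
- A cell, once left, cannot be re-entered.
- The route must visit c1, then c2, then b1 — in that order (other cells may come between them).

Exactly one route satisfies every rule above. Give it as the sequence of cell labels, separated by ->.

The waypoints must appear in the order c1, c2, b1, with no cell reused.
Route from b4: 2× right (reaching d4), 3× up (reaching d1), left to c1, 2× down (reaching c3), 2× left (reaching a3), 2× up (reaching a1), right to b1, down to b2 — 14 moves in all.
Check: order respected (1 at step 6, 2 at step 7, 3 at step 13).

b4 -> c4 -> d4 -> d3 -> d2 -> d1 -> c1 -> c2 -> c3 -> b3 -> a3 -> a2 -> a1 -> b1 -> b2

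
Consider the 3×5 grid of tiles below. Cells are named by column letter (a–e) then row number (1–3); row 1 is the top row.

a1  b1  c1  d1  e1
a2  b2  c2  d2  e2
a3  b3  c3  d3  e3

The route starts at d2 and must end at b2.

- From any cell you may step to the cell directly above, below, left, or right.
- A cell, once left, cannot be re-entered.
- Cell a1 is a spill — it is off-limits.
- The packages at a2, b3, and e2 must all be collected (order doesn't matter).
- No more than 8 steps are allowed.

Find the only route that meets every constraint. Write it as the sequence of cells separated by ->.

Any route must reach a2, b3, and e2 and still end at b2 within 8 moves, so the order of the required stops is forced.
Route from d2: right to e2, down to e3, 4× left (reaching a3), up to a2, right to b2 — 8 moves in all.
Check: all required cells visited; 8 ≤ 8 moves.

d2 -> e2 -> e3 -> d3 -> c3 -> b3 -> a3 -> a2 -> b2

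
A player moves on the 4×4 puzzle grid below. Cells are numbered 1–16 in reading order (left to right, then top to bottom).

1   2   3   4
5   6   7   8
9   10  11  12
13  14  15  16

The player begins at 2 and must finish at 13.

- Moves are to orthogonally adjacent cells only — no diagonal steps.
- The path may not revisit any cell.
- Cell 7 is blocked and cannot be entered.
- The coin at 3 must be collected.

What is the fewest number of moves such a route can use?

8

Any route passes through 3 somewhere between 2 and 13. Summing Manhattan distances along the two legs (2 → 3 → 13) gives a lower bound of 1 + 5 = 6 moves.
The shortest route satisfying every rule uses 8 moves: 2 → 3 → 4 → 8 → 12 → 16 → 15 → 14 → 13.
The bound of 6 isn't tight here; checking systematically, no route of length 6 through 7 satisfies every constraint, so 8 is the minimum.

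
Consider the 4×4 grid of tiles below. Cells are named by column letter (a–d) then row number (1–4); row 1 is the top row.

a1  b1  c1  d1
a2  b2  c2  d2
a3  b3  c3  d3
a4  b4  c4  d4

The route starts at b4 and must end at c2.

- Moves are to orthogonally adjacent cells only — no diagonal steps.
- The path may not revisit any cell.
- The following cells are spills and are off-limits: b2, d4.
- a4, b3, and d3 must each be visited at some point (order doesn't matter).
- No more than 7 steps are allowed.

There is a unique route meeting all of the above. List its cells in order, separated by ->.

b4 -> a4 -> a3 -> b3 -> c3 -> d3 -> d2 -> c2

The 7-move cap with required stops at a4, b3, d3 leaves no slack for detours.
Route from b4: left to a4, up to a3, 3× right (reaching d3), up to d2, left to c2 — 7 moves in all.
Check: all required cells visited; 7 ≤ 7 moves.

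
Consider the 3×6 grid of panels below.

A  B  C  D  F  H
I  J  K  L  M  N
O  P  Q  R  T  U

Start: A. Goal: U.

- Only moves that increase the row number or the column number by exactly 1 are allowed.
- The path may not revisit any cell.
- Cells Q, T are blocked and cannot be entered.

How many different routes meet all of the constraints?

6

A right/down-only route from A to U makes exactly 2 down-moves and 5 right-moves in some order.
With no other constraints that would be C(7,2) = 21 routes.
Subtract routes through each blocked cell (inclusion–exclusion for overlaps): − through Q: 6 − through T: 15 + through Q&T: 6 → 6.
That gives 6 routes.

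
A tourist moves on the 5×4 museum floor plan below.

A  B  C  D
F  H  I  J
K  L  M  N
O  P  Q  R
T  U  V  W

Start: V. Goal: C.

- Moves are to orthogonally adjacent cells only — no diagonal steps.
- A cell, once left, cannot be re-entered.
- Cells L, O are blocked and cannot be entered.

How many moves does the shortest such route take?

The Manhattan distance from V to C is |5−1| + |3−3| = 4, so at least 4 moves are needed.
A route of 4 moves achieves this: V → Q → M → I → C.
Since 4 matches the lower bound, it is optimal.

4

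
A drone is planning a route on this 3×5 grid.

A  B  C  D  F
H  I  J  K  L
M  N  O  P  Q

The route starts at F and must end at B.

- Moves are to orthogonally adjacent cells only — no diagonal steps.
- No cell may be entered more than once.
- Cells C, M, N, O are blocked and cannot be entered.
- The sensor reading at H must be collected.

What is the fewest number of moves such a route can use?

7

Any route passes through H somewhere between F and B. Summing Manhattan distances along the two legs (F → H → B) gives a lower bound of 5 + 2 = 7 moves.
A route of 7 moves achieves this: F → L → K → J → I → H → A → B.
Since 7 matches the lower bound, it is optimal.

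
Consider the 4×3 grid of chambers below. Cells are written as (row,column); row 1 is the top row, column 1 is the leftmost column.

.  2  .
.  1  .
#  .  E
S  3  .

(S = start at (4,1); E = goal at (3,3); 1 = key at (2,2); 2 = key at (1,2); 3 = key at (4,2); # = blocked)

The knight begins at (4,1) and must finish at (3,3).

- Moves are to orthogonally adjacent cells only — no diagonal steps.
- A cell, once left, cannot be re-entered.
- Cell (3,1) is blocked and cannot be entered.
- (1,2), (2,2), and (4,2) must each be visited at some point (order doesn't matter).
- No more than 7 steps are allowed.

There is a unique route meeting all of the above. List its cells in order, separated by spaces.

(4,1) (4,2) (3,2) (2,2) (1,2) (1,3) (2,3) (3,3)

Any route must reach (1,2), (2,2), and (4,2) and still end at (3,3) within 7 moves, so the order of the required stops is forced.
Route from (4,1): right 1 to (4,2), up 3 to (1,2), right 1 to (1,3), down 2 to (3,3) — 7 moves in all.
Check: all required cells visited; 7 ≤ 7 moves.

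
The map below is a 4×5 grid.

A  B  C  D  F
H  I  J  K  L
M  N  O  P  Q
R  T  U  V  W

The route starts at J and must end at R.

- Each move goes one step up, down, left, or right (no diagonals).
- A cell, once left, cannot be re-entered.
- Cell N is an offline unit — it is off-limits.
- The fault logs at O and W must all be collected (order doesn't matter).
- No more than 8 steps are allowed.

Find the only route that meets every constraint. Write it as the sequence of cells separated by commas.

Any route must reach O and W and still end at R within 8 moves, so the order of the required stops is forced.
Route from J: down to O, 2× right (reaching Q), down to W, 4× left (reaching R) — 8 moves in all.
Check: all required cells visited; 8 ≤ 8 moves.

J, O, P, Q, W, V, U, T, R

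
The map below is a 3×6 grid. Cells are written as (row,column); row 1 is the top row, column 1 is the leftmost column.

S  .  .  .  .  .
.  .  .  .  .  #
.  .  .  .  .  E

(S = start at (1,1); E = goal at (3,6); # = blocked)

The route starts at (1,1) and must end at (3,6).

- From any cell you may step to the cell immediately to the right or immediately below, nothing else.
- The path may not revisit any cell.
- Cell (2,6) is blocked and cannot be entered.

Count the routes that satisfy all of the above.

15

A right/down-only route from (1,1) to (3,6) makes exactly 2 down-moves and 5 right-moves in some order.
With no other constraints that would be C(7,2) = 21 routes.
Subtract routes through each blocked cell (inclusion–exclusion for overlaps): − through (2,6): 6 → 15.
That gives 15 routes.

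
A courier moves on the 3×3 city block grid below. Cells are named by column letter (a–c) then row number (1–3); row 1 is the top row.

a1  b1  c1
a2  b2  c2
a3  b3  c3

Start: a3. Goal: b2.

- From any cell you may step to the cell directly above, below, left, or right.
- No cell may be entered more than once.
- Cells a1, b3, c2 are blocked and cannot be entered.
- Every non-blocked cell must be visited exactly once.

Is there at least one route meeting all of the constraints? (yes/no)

Cell c1 has only one open neighbour but is neither the start nor the goal, so a Hamiltonian route would have to both enter and leave it through the same neighbour — impossible without revisiting.

no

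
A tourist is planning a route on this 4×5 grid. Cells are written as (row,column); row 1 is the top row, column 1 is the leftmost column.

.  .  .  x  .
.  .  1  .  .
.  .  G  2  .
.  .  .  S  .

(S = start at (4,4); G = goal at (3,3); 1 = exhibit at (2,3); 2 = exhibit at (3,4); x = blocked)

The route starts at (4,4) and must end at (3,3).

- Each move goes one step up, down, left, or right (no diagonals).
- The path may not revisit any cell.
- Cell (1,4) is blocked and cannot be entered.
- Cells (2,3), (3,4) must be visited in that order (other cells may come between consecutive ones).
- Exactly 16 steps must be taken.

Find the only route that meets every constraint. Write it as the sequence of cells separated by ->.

(4,4) -> (4,3) -> (4,2) -> (4,1) -> (3,1) -> (3,2) -> (2,2) -> (2,1) -> (1,1) -> (1,2) -> (1,3) -> (2,3) -> (2,4) -> (2,5) -> (3,5) -> (3,4) -> (3,3)

The waypoints must appear in the order (2,3), (3,4), with no cell reused.
Route from (4,4): 3× left (reaching (4,1)), up to (3,1), right to (3,2), up to (2,2), left to (2,1), up to (1,1), 2× right (reaching (1,3)), down to (2,3), 2× right (reaching (2,5)), down to (3,5), 2× left (reaching (3,3)) — 16 moves in all.
Check: order respected (1 at step 11, 2 at step 15); 16 moves as required.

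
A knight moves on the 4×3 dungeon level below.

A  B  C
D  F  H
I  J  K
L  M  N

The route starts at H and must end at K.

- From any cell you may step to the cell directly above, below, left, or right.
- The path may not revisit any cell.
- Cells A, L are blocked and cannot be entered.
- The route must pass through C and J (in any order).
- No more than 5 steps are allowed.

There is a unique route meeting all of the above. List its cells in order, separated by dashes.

H - C - B - F - J - K

Any route must reach C and J and still end at K within 5 moves, so the order of the required stops is forced.
Route from H: up 1 to C, left 1 to B, down 2 to J, right 1 to K — 5 moves in all.
Check: all required cells visited; 5 ≤ 5 moves.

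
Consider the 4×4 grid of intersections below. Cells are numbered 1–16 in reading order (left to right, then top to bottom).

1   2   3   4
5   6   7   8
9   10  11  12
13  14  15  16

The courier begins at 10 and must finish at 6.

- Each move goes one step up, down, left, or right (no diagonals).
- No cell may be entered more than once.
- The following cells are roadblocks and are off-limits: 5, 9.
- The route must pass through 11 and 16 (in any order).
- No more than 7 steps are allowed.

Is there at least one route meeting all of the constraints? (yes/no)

yes

One route that works: 10 → 14 → 15 → 16 → 12 → 11 → 7 → 6.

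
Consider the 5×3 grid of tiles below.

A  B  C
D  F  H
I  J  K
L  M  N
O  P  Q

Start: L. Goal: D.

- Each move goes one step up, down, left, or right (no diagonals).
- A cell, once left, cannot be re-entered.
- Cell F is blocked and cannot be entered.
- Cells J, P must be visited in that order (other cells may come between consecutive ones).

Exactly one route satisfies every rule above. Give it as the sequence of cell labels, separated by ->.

The waypoints must appear in the order J, P, with no cell reused.
Route from L: up 1 to I, right 1 to J, down 2 to P, right 1 to Q, up 4 to C, left 2 to A, down 1 to D — 12 moves in all.
Check: order respected (J at step 2, P at step 4).

L -> I -> J -> M -> P -> Q -> N -> K -> H -> C -> B -> A -> D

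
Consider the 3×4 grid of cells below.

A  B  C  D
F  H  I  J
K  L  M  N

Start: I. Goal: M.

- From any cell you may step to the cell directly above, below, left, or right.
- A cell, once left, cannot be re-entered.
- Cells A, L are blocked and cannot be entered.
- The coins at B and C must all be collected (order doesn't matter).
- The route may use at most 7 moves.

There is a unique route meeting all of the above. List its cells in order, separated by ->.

The budget equals the shortest possible length, so every move has to be on a shortest route through the required cells.
Route from I: left 1 to H, up 1 to B, right 2 to D, down 2 to N, left 1 to M — 7 moves in all.
Check: all required cells visited; 7 ≤ 7 moves.

I -> H -> B -> C -> D -> J -> N -> M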